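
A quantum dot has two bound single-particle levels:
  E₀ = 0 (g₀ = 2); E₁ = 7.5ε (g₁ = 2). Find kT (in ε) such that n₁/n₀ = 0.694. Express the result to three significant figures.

20.5 ε

n₁/n₀ = (g₁/g₀) exp[−(E₁−E₀)/kT] = 0.694.
⇒ (E₁−E₀)/kT = ln((2/2)/0.694) = ln(1.4409) = 0.36527.
kT = 7.5ε / 0.36527 = 20.5 ε.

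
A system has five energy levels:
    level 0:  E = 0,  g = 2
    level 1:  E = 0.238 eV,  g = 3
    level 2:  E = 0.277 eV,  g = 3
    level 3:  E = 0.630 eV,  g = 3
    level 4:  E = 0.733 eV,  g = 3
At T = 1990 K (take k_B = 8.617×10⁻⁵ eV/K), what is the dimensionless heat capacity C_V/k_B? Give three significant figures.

k_BT = 8.617×10⁻⁵ × 1990 K = 0.17148 eV.
Eᵢ/kT = 0, 1.3879, 1.6153, 3.6739, 4.2746.
Z = Σ gᵢe^(−Eᵢ/kT) = 2·e^(−0) + 3·e^(−1.3879) + 3·e^(−1.6153) + 3·e^(−3.6739) + 3·e^(−4.2746) = 2.0000 + 0.74880 + 0.59649 + 0.076132 + 0.041753 = 3.4632.
⟨E⟩ = 0.12186 eV, ⟨E²⟩ = 0.040666 eV².
C_V/k_B = (⟨E²⟩ − ⟨E⟩²)/(kT)² = (0.040666 − 0.014850)/0.029405 = 0.878.

0.878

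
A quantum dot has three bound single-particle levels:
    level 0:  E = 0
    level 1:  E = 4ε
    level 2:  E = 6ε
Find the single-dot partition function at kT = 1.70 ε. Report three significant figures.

Z = 1.12

Eᵢ/kT = 0, 2.3529, 3.5294.
Z = Σ e^(−Eᵢ/kT) = e^(−0) + e^(−2.3529) + e^(−3.5294) = 1.0000 + 0.095093 + 0.029323 = 1.1244.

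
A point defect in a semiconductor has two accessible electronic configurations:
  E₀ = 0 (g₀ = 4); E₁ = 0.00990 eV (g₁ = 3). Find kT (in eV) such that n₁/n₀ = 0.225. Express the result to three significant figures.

n₁/n₀ = (g₁/g₀) exp[−(E₁−E₀)/kT] = 0.225.
⇒ (E₁−E₀)/kT = ln((3/4)/0.225) = ln(3.3333) = 1.2040.
kT = 0.00990 eV / 1.2040 = 0.00822 eV.

0.00822 eV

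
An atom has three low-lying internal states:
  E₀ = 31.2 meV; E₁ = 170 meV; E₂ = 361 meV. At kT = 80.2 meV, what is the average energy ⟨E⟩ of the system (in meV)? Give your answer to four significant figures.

Eᵢ/kT = 0.389027, 2.11970, 4.50125.
Z = Σ e^(−Eᵢ/kT) = e^(−0.389027) + e^(−2.11970) + e^(−4.50125) = 0.677716 + 0.120068 + 0.0110951 = 0.808879.
⟨E⟩ = Σ Eᵢ e^(−Eᵢ/kT) / Z = (31.2·0.677716 + 170·0.120068 + 361·0.0110951) / 0.808879 = 56.33 meV.

56.33 meV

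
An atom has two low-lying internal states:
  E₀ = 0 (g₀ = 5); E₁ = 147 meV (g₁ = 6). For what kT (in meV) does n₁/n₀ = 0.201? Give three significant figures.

82.3 meV

n₁/n₀ = (g₁/g₀) exp[−(E₁−E₀)/kT] = 0.201.
⇒ (E₁−E₀)/kT = ln((6/5)/0.201) = ln(5.9701) = 1.7868.
kT = 147 meV / 1.7868 = 82.3 meV.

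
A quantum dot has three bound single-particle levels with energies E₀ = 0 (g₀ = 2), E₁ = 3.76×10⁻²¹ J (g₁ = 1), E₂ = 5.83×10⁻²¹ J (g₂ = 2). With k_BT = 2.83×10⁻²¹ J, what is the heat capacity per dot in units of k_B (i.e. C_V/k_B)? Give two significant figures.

Eᵢ/kT = 0, 1.329, 2.060.
Z = Σ gᵢe^(−Eᵢ/kT) = 2·e^(−0) + 1·e^(−1.329) + 2·e^(−2.060) = 2.000 + 0.2647 + 0.2549 = 2.520.
⟨E⟩ = 0.9847, ⟨E²⟩ = 4.923.
C_V/k_B = (⟨E²⟩ − ⟨E⟩²)/(kT)² = (4.923 − 0.9696)/8.009 = 0.49.

0.49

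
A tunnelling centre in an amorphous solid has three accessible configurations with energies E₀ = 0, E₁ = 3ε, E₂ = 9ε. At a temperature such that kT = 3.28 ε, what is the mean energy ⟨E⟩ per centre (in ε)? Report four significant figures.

1.216 ε

Eᵢ/kT = 0, 0.914634, 2.74390.
Z = Σ e^(−Eᵢ/kT) = e^(−0) + e^(−0.914634) + e^(−2.74390) = 1.00000 + 0.400663 + 0.0643190 = 1.46498.
⟨E⟩ = Σ Eᵢ e^(−Eᵢ/kT) / Z = (0·1.00000 + 3·0.400663 + 9·0.0643190) / 1.46498 = 1.216 ε.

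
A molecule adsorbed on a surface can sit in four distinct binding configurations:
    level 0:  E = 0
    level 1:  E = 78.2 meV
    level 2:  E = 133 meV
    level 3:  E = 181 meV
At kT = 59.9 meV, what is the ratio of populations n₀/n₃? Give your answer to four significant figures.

20.53

n₀/n₃ = exp[−(E₀−E₃)/kT] = exp(−(-181 meV)/(59.9 meV)) = exp(3.02170) = 20.53.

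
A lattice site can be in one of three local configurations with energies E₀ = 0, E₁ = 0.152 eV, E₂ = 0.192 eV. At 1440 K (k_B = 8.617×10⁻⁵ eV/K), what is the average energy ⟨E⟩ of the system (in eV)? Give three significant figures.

k_BT = 8.617×10⁻⁵ × 1440 K = 0.12408 eV.
Eᵢ/kT = 0, 1.2250, 1.5474.
Z = Σ e^(−Eᵢ/kT) = e^(−0) + e^(−1.2250) + e^(−1.5474) = 1.0000 + 0.29376 + 0.21280 = 1.5066.
⟨E⟩ = Σ Eᵢ e^(−Eᵢ/kT) / Z = (0·1.0000 + 0.152·0.29376 + 0.192·0.21280) / 1.5066 = 0.0568 eV.

0.0568 eV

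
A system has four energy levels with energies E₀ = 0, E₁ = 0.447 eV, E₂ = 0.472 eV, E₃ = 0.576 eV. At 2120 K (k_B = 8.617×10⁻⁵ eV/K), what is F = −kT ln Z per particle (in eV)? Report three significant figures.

-0.0340 eV

k_BT = 8.617×10⁻⁵ × 2120 K = 0.18268 eV.
Eᵢ/kT = 0, 2.4469, 2.5838, 3.1531.
Z = Σ e^(−Eᵢ/kT) = e^(−0) + e^(−2.4469) + e^(−2.5838) + e^(−3.1531) = 1.0000 + 0.086562 + 0.075487 + 0.042719 = 1.2048.
F = −kT ln Z = −0.18268 × ln(1.2048) = −0.18268 × 0.18631 = -0.0340 eV.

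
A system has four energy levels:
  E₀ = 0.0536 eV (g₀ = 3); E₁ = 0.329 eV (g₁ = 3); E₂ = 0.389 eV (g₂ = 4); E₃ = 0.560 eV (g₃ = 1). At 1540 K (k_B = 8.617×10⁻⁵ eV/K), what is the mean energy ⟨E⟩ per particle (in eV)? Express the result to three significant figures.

0.113 eV

k_BT = 8.617×10⁻⁵ × 1540 K = 0.13270 eV.
Eᵢ/kT = 0.40392, 2.4793, 2.9314, 4.2200.
Z = Σ gᵢe^(−Eᵢ/kT) = 3·e^(−0.40392) + 3·e^(−2.4793) + 4·e^(−2.9314) + 1·e^(−4.2200) = 2.0031 + 0.25141 + 0.21329 + 0.014699 = 2.4825.
⟨E⟩ = Σ Eᵢ gᵢe^(−Eᵢ/kT) / Z = (0.0536·2.0031 + 0.329·0.25141 + 0.389·0.21329 + 0.560·0.014699) / 2.4825 = 0.113 eV.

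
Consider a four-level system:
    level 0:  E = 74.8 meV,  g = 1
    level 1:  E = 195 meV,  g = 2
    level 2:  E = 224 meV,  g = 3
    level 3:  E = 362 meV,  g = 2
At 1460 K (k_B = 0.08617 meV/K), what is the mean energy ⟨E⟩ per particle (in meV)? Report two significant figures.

k_BT = 0.08617 × 1460 K = 125.8 meV.
Eᵢ/kT = 0.5946, 1.550, 1.781, 2.878.
Z = Σ gᵢe^(−Eᵢ/kT) = 1·e^(−0.5946) + 2·e^(−1.550) + 3·e^(−1.781) + 2·e^(−2.878) = 0.5518 + 0.4245 + 0.5054 + 0.1125 = 1.594.
⟨E⟩ = Σ Eᵢ gᵢe^(−Eᵢ/kT) / Z = (74.8·0.5518 + 195·0.4245 + 224·0.5054 + 362·0.1125) / 1.594 = 170 meV.

170 meV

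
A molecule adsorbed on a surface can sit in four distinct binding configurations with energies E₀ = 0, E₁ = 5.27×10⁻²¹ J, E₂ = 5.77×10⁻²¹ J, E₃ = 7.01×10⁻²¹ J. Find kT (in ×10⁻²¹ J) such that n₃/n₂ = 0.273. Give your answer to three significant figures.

0.955 ×10⁻²¹ J

n₃/n₂ = exp[−(E₃−E₂)/kT] = 0.273.
⇒ (E₃−E₂)/kT = ln(1/0.273) = ln(3.6630) = 1.2983.
kT = 1.24 ×10⁻²¹ J / 1.2983 = 0.955 ×10⁻²¹ J.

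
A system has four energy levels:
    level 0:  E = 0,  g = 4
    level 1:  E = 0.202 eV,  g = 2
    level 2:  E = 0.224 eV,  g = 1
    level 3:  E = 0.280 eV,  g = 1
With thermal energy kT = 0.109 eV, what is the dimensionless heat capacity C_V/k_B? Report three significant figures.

0.417

Eᵢ/kT = 0, 1.8532, 2.0550, 2.5688.
Z = Σ gᵢe^(−Eᵢ/kT) = 4·e^(−0) + 2·e^(−1.8532) + 1·e^(−2.0550) + 1·e^(−2.5688) = 4.0000 + 0.31347 + 0.12809 + 0.076627 = 4.5182.
⟨E⟩ = 0.025114 eV, ⟨E²⟩ = 0.0055831 eV².
C_V/k_B = (⟨E²⟩ − ⟨E⟩²)/(kT)² = (0.0055831 − 0.00063071)/0.011881 = 0.417.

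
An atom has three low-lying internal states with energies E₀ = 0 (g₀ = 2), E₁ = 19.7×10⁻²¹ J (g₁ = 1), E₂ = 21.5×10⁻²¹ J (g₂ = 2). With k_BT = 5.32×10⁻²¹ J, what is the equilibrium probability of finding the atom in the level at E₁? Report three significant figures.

0.0120

Eᵢ/kT = 0, 3.7030, 4.0414.
Z = Σ gᵢe^(−Eᵢ/kT) = 2·e^(−0) + 1·e^(−3.7030) + 2·e^(−4.0414) = 2.0000 + 0.024649 + 0.035146 = 2.0598.
P₁ = g₁ e^(−E₁/kT) / Z = 0.024649/2.0598 = 0.0120.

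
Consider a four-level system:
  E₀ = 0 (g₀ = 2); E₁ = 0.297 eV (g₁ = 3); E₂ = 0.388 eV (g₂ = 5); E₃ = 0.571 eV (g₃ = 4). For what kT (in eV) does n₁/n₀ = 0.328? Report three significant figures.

0.195 eV

n₁/n₀ = (g₁/g₀) exp[−(E₁−E₀)/kT] = 0.328.
⇒ (E₁−E₀)/kT = ln((3/2)/0.328) = ln(4.5732) = 1.5202.
kT = 0.297 eV / 1.5202 = 0.195 eV.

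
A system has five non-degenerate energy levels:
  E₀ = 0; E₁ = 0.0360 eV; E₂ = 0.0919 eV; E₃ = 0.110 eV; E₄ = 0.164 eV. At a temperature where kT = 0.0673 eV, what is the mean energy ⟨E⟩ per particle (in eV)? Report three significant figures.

0.0378 eV

Eᵢ/kT = 0, 0.53492, 1.3655, 1.6345, 2.4368.
Z = Σ e^(−Eᵢ/kT) = e^(−0) + e^(−0.53492) + e^(−1.3655) + e^(−1.6345) + e^(−2.4368) = 1.0000 + 0.58572 + 0.25525 + 0.19505 + 0.087440 = 2.1235.
⟨E⟩ = Σ Eᵢ e^(−Eᵢ/kT) / Z = (0·1.0000 + 0.0360·0.58572 + 0.0919·0.25525 + 0.110·0.19505 + 0.164·0.087440) / 2.1235 = 0.0378 eV.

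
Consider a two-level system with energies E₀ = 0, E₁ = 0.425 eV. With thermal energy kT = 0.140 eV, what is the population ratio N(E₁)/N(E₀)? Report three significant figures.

0.0480

n₁/n₀ = exp[−(E₁−E₀)/kT] = exp(−(0.425 eV)/(0.140 eV)) = exp(-3.0357) = 0.0480.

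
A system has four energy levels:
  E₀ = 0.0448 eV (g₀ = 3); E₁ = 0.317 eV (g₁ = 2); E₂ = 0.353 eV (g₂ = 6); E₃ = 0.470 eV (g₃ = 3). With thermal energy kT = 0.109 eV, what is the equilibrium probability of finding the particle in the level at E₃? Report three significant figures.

0.0169

Eᵢ/kT = 0.41101, 2.9083, 3.2385, 4.3119.
Z = Σ gᵢe^(−Eᵢ/kT) = 3·e^(−0.41101) + 2·e^(−2.9083) + 6·e^(−3.2385) + 3·e^(−4.3119) = 1.9889 + 0.10914 + 0.23534 + 0.040224 = 2.3736.
P₃ = g₃ e^(−E₃/kT) / Z = 0.040224/2.3736 = 0.0169.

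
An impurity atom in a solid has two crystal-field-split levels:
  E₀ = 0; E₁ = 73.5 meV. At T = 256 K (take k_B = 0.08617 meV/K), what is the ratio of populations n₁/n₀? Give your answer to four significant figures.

k_BT = 0.08617 × 256 K = 22.0595 meV.
n₁/n₀ = exp[−(E₁−E₀)/kT] = exp(−(73.5 meV)/(22.0595 meV)) = exp(-3.33190) = 0.03573.

0.03573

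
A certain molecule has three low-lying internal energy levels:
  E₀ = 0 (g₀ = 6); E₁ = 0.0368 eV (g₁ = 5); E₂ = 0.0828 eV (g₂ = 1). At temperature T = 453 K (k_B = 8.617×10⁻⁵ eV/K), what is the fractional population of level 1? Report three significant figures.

k_BT = 8.617×10⁻⁵ × 453 K = 0.039035 eV.
Eᵢ/kT = 0, 0.94274, 2.1212.
Z = Σ gᵢe^(−Eᵢ/kT) = 6·e^(−0) + 5·e^(−0.94274) + 1·e^(−2.1212) = 6.0000 + 1.9478 + 0.11989 = 8.0677.
P₁ = g₁ e^(−E₁/kT) / Z = 1.9478/8.0677 = 0.241.

0.241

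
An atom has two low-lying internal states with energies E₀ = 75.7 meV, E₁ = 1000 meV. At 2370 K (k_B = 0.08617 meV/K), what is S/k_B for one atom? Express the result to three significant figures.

k_BT = 0.08617 × 2370 K = 204.22 meV.
Eᵢ/kT = 0.37068, 4.8967.
Z = Σ e^(−Eᵢ/kT) = e^(−0.37068) + e^(−4.8967) = 0.69026 + 0.0074712 = 0.69773.
⟨E⟩ = Σ EᵢPᵢ = 85.597 meV.
S/k_B = ln Z + ⟨E⟩/kT = ln(0.69773) + 85.597/204.22 = -0.35992 + 0.41914 = 0.0592.

0.0592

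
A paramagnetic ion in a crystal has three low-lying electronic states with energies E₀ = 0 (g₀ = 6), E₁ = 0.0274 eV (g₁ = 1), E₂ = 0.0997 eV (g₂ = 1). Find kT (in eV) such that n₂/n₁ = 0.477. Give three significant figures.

n₂/n₁ = (g₂/g₁) exp[−(E₂−E₁)/kT] = 0.477.
⇒ (E₂−E₁)/kT = ln((1/1)/0.477) = ln(2.0964) = 0.74022.
kT = 0.0723 eV / 0.74022 = 0.0977 eV.

0.0977 eV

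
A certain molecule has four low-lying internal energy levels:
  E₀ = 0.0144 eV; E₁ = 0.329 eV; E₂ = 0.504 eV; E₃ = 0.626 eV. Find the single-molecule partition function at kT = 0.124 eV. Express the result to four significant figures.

Z = 0.9844

Eᵢ/kT = 0.116129, 2.65323, 4.06452, 5.04839.
Z = Σ e^(−Eᵢ/kT) = e^(−0.116129) + e^(−2.65323) + e^(−4.06452) + e^(−5.04839) = 0.890360 + 0.0704234 + 0.0171712 + 0.00641966 = 0.984374.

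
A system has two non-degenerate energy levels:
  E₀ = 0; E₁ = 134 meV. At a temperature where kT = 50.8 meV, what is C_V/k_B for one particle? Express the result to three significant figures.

Eᵢ/kT = 0, 2.6378.
Z = Σ e^(−Eᵢ/kT) = e^(−0) + e^(−2.6378) = 1.0000 + 0.071518 = 1.0715.
⟨E⟩ = 8.9439 meV, ⟨E²⟩ = 1198.5 meV².
C_V/k_B = (⟨E²⟩ − ⟨E⟩²)/(kT)² = (1198.5 − 79.993)/2580.6 = 0.433.

0.433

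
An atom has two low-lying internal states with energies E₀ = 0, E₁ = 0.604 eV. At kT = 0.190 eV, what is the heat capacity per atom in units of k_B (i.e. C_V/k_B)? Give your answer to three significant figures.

0.388

Eᵢ/kT = 0, 3.1789.
Z = Σ e^(−Eᵢ/kT) = e^(−0) + e^(−3.1789) = 1.0000 + 0.041631 = 1.0416.
⟨E⟩ = 0.024141 eV, ⟨E²⟩ = 0.014581 eV².
C_V/k_B = (⟨E²⟩ − ⟨E⟩²)/(kT)² = (0.014581 − 0.00058279)/0.036100 = 0.388.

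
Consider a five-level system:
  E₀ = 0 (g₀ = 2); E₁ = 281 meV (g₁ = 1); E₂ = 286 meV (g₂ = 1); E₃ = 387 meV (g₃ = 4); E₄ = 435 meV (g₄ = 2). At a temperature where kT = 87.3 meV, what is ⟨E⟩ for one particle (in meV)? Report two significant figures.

22 meV

Eᵢ/kT = 0, 3.219, 3.276, 4.433, 4.983.
Z = Σ gᵢe^(−Eᵢ/kT) = 2·e^(−0) + 1·e^(−3.219) + 1·e^(−3.276) + 4·e^(−4.433) + 2·e^(−4.983) = 2.000 + 0.04000 + 0.03778 + 0.04752 + 0.01371 = 2.139.
⟨E⟩ = Σ Eᵢ gᵢe^(−Eᵢ/kT) / Z = (0·2.000 + 281·0.04000 + 286·0.03778 + 387·0.04752 + 435·0.01371) / 2.139 = 22 meV.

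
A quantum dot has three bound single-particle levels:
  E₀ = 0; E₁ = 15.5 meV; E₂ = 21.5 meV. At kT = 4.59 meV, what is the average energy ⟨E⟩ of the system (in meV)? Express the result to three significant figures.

0.698 meV

Eᵢ/kT = 0, 3.3769, 4.6841.
Z = Σ e^(−Eᵢ/kT) = e^(−0) + e^(−3.3769) + e^(−4.6841) = 1.0000 + 0.034153 + 0.0092410 = 1.0434.
⟨E⟩ = Σ Eᵢ e^(−Eᵢ/kT) / Z = (0·1.0000 + 15.5·0.034153 + 21.5·0.0092410) / 1.0434 = 0.698 meV.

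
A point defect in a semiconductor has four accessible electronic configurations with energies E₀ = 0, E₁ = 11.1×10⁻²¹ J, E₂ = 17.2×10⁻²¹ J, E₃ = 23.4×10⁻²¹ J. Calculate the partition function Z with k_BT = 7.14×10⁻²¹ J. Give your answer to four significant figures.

Z = 1.339

Eᵢ/kT = 0, 1.55462, 2.40896, 3.27731.
Z = Σ e^(−Eᵢ/kT) = e^(−0) + e^(−1.55462) + e^(−2.40896) + e^(−3.27731) = 1.00000 + 0.211270 + 0.0899088 + 0.0377296 = 1.33891.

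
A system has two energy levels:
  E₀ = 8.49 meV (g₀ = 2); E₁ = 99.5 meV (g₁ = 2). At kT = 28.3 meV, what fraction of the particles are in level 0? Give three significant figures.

0.961

Eᵢ/kT = 0.30000, 3.5159.
Z = Σ gᵢe^(−Eᵢ/kT) = 2·e^(−0.30000) + 2·e^(−3.5159) = 1.4816 + 0.059442 = 1.5410.
P₀ = g₀ e^(−E₀/kT) / Z = 1.4816/1.5410 = 0.961.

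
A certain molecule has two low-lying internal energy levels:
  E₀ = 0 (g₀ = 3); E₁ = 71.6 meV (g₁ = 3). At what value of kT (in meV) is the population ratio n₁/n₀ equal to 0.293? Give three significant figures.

58.3 meV

n₁/n₀ = (g₁/g₀) exp[−(E₁−E₀)/kT] = 0.293.
⇒ (E₁−E₀)/kT = ln((3/3)/0.293) = ln(3.4130) = 1.2276.
kT = 71.6 meV / 1.2276 = 58.3 meV.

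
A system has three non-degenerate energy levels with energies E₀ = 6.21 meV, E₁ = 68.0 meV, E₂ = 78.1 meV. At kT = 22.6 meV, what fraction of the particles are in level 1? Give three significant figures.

Eᵢ/kT = 0.27478, 3.0088, 3.4558.
Z = Σ e^(−Eᵢ/kT) = e^(−0.27478) + e^(−3.0088) + e^(−3.4558) = 0.75974 + 0.049351 + 0.031562 = 0.84065.
P₁ = e^(−E₁/kT) / Z = 0.049351/0.84065 = 0.0587.

0.0587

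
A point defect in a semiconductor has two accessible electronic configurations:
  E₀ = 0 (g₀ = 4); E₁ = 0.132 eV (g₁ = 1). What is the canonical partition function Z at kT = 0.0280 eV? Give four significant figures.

Z = 4.009

Eᵢ/kT = 0, 4.71429.
Z = Σ gᵢe^(−Eᵢ/kT) = 4·e^(−0) + 1·e^(−4.71429) = 4.00000 + 0.00896623 = 4.00897.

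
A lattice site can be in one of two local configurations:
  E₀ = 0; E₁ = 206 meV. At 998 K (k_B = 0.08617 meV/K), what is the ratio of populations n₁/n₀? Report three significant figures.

k_BT = 0.08617 × 998 K = 85.998 meV.
n₁/n₀ = exp[−(E₁−E₀)/kT] = exp(−(206 meV)/(85.998 meV)) = exp(-2.3954) = 0.0911.

0.0911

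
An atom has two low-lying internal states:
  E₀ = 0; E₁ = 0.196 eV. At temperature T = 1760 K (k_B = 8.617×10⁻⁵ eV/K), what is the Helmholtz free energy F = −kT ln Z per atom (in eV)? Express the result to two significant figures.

k_BT = 8.617×10⁻⁵ × 1760 K = 0.1517 eV.
Eᵢ/kT = 0, 1.292.
Z = Σ e^(−Eᵢ/kT) = e^(−0) + e^(−1.292) = 1.000 + 0.2747 = 1.275.
F = −kT ln Z = −0.1517 × ln(1.275) = −0.1517 × 0.2429 = -0.037 eV.

-0.037 eV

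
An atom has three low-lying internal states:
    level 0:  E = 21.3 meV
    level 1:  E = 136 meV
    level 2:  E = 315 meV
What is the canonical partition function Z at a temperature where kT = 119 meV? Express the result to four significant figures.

Eᵢ/kT = 0.178992, 1.14286, 2.64706.
Z = Σ e^(−Eᵢ/kT) = e^(−0.178992) + e^(−1.14286) + e^(−2.64706) = 0.836113 + 0.318906 + 0.0708592 = 1.22588.

Z = 1.226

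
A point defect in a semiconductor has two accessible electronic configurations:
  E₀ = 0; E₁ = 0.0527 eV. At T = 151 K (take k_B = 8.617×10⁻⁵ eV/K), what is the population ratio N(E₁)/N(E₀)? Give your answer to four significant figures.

k_BT = 8.617×10⁻⁵ × 151 K = 0.0130117 eV.
n₁/n₀ = exp[−(E₁−E₀)/kT] = exp(−(0.0527 eV)/(0.0130117 eV)) = exp(-4.05020) = 0.01742.

0.01742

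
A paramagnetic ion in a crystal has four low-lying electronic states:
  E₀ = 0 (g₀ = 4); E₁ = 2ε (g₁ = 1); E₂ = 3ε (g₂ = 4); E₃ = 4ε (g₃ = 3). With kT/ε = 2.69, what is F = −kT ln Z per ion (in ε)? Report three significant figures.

Eᵢ/kT = 0, 0.74349, 1.1152, 1.4870.
Z = Σ gᵢe^(−Eᵢ/kT) = 4·e^(−0) + 1·e^(−0.74349) + 4·e^(−1.1152) + 3·e^(−1.4870) = 4.0000 + 0.47545 + 1.3114 + 0.67815 = 6.4650.
F = −kT ln Z = −2.69 × ln(6.4650) = −2.69 × 1.8664 = -5.02 ε.

-5.02 ε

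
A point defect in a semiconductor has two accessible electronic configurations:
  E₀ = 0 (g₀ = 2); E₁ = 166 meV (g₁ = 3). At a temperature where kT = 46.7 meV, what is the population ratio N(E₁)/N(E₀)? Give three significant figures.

0.0429

n₁/n₀ = (g₁/g₀) exp[−(E₁−E₀)/kT] = (3/2) × exp(−(166 meV)/(46.7 meV)) = (3/2) × exp(-3.5546) = 0.0429.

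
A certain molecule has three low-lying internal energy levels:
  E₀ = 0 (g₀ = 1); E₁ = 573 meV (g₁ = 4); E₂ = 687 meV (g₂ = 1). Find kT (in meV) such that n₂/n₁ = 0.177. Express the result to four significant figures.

n₂/n₁ = (g₂/g₁) exp[−(E₂−E₁)/kT] = 0.177.
⇒ (E₂−E₁)/kT = ln((1/4)/0.177) = ln(1.41243) = 0.345312.
kT = 114 meV / 0.345312 = 330.1 meV.

330.1 meV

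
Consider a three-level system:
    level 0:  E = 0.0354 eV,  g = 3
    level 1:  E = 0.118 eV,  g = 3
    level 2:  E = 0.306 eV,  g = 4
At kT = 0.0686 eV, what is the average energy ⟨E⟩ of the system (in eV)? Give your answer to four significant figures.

Eᵢ/kT = 0.516035, 1.72012, 4.46064.
Z = Σ gᵢe^(−Eᵢ/kT) = 3·e^(−0.516035) + 3·e^(−1.72012) + 4·e^(−4.46064) = 1.79065 + 0.537134 + 0.0462199 = 2.37400.
⟨E⟩ = Σ Eᵢ gᵢe^(−Eᵢ/kT) / Z = (0.0354·1.79065 + 0.118·0.537134 + 0.306·0.0462199) / 2.37400 = 0.05936 eV.

0.05936 eV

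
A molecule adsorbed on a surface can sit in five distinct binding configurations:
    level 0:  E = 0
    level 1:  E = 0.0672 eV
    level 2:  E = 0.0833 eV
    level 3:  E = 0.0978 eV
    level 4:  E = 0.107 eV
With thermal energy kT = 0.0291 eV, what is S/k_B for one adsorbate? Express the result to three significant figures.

Eᵢ/kT = 0, 2.3093, 2.8625, 3.3608, 3.6770.
Z = Σ e^(−Eᵢ/kT) = e^(−0) + e^(−2.3093) + e^(−2.8625) + e^(−3.3608) + e^(−3.6770) = 1.0000 + 0.099331 + 0.057126 + 0.034707 + 0.025299 = 1.2165.
⟨E⟩ = Σ EᵢPᵢ = 0.014414 eV.
S/k_B = ln Z + ⟨E⟩/kT = ln(1.2165) + 0.014414/0.0291 = 0.19598 + 0.49533 = 0.691.

0.691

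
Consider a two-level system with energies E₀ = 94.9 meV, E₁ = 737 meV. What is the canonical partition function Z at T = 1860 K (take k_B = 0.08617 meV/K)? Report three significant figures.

Z = 0.563

k_BT = 0.08617 × 1860 K = 160.28 meV.
Eᵢ/kT = 0.59209, 4.5982.
Z = Σ e^(−Eᵢ/kT) = e^(−0.59209) + e^(−4.5982) = 0.55317 + 0.010070 = 0.56324.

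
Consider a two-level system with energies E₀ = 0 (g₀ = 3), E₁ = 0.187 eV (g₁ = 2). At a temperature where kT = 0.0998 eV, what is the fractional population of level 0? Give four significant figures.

Eᵢ/kT = 0, 1.87375.
Z = Σ gᵢe^(−Eᵢ/kT) = 3·e^(−0) + 2·e^(−1.87375) = 3.00000 + 0.307094 = 3.30709.
P₀ = g₀ e^(−E₀/kT) / Z = 3.00000/3.30709 = 0.9071.

0.9071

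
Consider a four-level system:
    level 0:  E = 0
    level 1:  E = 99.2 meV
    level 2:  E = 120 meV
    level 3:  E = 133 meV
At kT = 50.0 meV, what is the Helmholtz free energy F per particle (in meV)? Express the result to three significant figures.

-13.0 meV

Eᵢ/kT = 0, 1.9840, 2.4000, 2.6600.
Z = Σ e^(−Eᵢ/kT) = e^(−0) + e^(−1.9840) + e^(−2.4000) + e^(−2.6600) = 1.0000 + 0.13752 + 0.090718 + 0.069948 = 1.2982.
F = −kT ln Z = −50.0 × ln(1.2982) = −50.0 × 0.26098 = -13.0 meV.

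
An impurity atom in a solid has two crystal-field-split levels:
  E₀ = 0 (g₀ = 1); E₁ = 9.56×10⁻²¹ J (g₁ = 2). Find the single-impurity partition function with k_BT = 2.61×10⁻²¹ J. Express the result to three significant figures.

Z = 1.05

Eᵢ/kT = 0, 3.6628.
Z = Σ gᵢe^(−Eᵢ/kT) = 1·e^(−0) + 2·e^(−3.6628) = 1.0000 + 0.051321 = 1.0513.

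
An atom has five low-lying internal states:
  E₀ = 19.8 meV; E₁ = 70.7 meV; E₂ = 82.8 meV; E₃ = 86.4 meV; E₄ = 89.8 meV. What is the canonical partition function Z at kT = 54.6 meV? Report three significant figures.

Z = 1.59

Eᵢ/kT = 0.36264, 1.2949, 1.5165, 1.5824, 1.6447.
Z = Σ e^(−Eᵢ/kT) = e^(−0.36264) + e^(−1.2949) + e^(−1.5165) + e^(−1.5824) + e^(−1.6447) = 0.69584 + 0.27393 + 0.21948 + 0.20548 + 0.19307 = 1.5878.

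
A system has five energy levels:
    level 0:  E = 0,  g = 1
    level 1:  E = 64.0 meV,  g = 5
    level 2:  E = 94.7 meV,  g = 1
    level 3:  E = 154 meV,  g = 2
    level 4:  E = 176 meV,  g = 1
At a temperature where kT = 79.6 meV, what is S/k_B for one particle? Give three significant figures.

Eᵢ/kT = 0, 0.80402, 1.1897, 1.9347, 2.2111.
Z = Σ gᵢe^(−Eᵢ/kT) = 1·e^(−0) + 5·e^(−0.80402) + 1·e^(−1.1897) + 2·e^(−1.9347) + 1·e^(−2.2111) = 1.0000 + 2.2376 + 0.30431 + 0.28894 + 0.10958 = 3.9404.
⟨E⟩ = Σ EᵢPᵢ = 59.844 meV.
S/k_B = ln Z + ⟨E⟩/kT = ln(3.9404) + 59.844/79.6 = 1.3713 + 0.75181 = 2.12.

2.12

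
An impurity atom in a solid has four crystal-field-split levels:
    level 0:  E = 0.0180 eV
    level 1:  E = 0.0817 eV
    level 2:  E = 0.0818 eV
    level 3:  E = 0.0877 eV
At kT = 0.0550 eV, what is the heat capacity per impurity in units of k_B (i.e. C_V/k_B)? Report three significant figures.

0.356

Eᵢ/kT = 0.32727, 1.4855, 1.4873, 1.5945.
Z = Σ e^(−Eᵢ/kT) = e^(−0.32727) + e^(−1.4855) + e^(−1.4873) + e^(−1.5945) = 0.72089 + 0.22639 + 0.22598 + 0.20301 = 1.3763.
⟨E⟩ = 0.049234 eV, ⟨E²⟩ = 0.0035008 eV².
C_V/k_B = (⟨E²⟩ − ⟨E⟩²)/(kT)² = (0.0035008 − 0.0024240)/0.0030250 = 0.356.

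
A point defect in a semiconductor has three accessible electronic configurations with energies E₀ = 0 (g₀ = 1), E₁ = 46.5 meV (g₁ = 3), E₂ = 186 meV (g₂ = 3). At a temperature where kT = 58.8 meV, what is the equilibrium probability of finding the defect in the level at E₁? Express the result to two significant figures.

0.55

Eᵢ/kT = 0, 0.7908, 3.163.
Z = Σ gᵢe^(−Eᵢ/kT) = 1·e^(−0) + 3·e^(−0.7908) + 3·e^(−3.163) = 1.000 + 1.360 + 0.1269 = 2.487.
P₁ = g₁ e^(−E₁/kT) / Z = 1.360/2.487 = 0.55.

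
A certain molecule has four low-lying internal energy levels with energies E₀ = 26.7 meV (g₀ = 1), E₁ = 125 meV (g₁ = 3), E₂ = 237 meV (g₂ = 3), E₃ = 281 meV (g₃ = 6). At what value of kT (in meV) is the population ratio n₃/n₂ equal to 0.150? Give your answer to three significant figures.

n₃/n₂ = (g₃/g₂) exp[−(E₃−E₂)/kT] = 0.150.
⇒ (E₃−E₂)/kT = ln((6/3)/0.150) = ln(13.333) = 2.5902.
kT = 44 meV / 2.5902 = 17.0 meV.

17.0 meV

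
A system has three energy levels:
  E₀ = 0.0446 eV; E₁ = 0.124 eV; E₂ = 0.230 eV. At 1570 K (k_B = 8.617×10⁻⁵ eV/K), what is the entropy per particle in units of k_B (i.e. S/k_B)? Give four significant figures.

k_BT = 8.617×10⁻⁵ × 1570 K = 0.135287 eV.
Eᵢ/kT = 0.329670, 0.916570, 1.70009.
Z = Σ e^(−Eᵢ/kT) = e^(−0.329670) + e^(−0.916570) + e^(−1.70009) = 0.719161 + 0.399888 + 0.182667 = 1.30172.
⟨E⟩ = Σ EᵢPᵢ = 0.0950082 eV.
S/k_B = ln Z + ⟨E⟩/kT = ln(1.30172) + 0.0950082/0.135287 = 0.263686 + 0.702271 = 0.9660.

0.9660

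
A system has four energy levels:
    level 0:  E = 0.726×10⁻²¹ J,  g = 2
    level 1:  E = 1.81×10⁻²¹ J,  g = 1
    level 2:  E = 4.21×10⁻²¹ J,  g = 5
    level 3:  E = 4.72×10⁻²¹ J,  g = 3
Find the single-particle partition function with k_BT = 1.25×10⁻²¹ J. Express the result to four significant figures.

Eᵢ/kT = 0.580800, 1.44800, 3.36800, 3.77600.
Z = Σ gᵢe^(−Eᵢ/kT) = 2·e^(−0.580800) + 1·e^(−1.44800) + 5·e^(−3.36800) + 3·e^(−3.77600) = 1.11890 + 0.235040 + 0.172292 + 0.0687425 = 1.59497.

Z = 1.595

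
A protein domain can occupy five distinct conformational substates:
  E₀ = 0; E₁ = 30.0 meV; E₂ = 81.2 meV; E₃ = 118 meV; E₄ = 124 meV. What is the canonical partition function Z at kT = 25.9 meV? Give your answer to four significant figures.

Eᵢ/kT = 0, 1.15830, 3.13514, 4.55598, 4.78764.
Z = Σ e^(−Eᵢ/kT) = e^(−0) + e^(−1.15830) + e^(−3.13514) + e^(−4.55598) + e^(−4.78764) = 1.00000 + 0.314020 + 0.0434937 + 0.0105042 + 0.00833210 = 1.37635.

Z = 1.376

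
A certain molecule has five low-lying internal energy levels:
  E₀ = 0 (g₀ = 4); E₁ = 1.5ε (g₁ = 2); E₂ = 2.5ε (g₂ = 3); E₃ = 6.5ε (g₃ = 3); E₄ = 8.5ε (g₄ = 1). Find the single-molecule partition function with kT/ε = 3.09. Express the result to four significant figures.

Eᵢ/kT = 0, 0.485437, 0.809061, 2.10356, 2.75081.
Z = Σ gᵢe^(−Eᵢ/kT) = 4·e^(−0) + 2·e^(−0.485437) + 3·e^(−0.809061) + 3·e^(−2.10356) + 1·e^(−2.75081) = 4.00000 + 1.23086 + 1.33583 + 0.366064 + 0.0638761 = 6.99663.

Z = 6.997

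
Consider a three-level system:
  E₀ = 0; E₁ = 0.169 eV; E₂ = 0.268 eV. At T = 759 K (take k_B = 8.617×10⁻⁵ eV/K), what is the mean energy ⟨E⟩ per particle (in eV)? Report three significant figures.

0.0158 eV

k_BT = 8.617×10⁻⁵ × 759 K = 0.065403 eV.
Eᵢ/kT = 0, 2.5840, 4.0977.
Z = Σ e^(−Eᵢ/kT) = e^(−0) + e^(−2.5840) + e^(−4.0977) = 1.0000 + 0.075472 + 0.016611 = 1.0921.
⟨E⟩ = Σ Eᵢ e^(−Eᵢ/kT) / Z = (0·1.0000 + 0.169·0.075472 + 0.268·0.016611) / 1.0921 = 0.0158 eV.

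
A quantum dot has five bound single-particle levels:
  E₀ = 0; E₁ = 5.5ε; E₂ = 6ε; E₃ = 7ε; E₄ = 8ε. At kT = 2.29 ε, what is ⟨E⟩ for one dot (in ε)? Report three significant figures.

Eᵢ/kT = 0, 2.4017, 2.6201, 3.0568, 3.4934.
Z = Σ e^(−Eᵢ/kT) = e^(−0) + e^(−2.4017) + e^(−2.6201) + e^(−3.0568) + e^(−3.4934) = 1.0000 + 0.090564 + 0.072796 + 0.047038 + 0.030397 = 1.2408.
⟨E⟩ = Σ Eᵢ e^(−Eᵢ/kT) / Z = (0·1.0000 + 5.5·0.090564 + 6·0.072796 + 7·0.047038 + 8·0.030397) / 1.2408 = 1.21 ε.

1.21 ε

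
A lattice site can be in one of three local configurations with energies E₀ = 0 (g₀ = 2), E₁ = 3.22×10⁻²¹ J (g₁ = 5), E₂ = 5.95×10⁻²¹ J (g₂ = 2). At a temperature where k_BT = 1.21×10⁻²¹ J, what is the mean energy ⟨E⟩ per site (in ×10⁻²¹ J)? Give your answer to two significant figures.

0.51 ×10⁻²¹ J

Eᵢ/kT = 0, 2.661, 4.917.
Z = Σ gᵢe^(−Eᵢ/kT) = 2·e^(−0) + 5·e^(−2.661) + 2·e^(−4.917) = 2.000 + 0.3494 + 0.01464 = 2.364.
⟨E⟩ = Σ Eᵢ gᵢe^(−Eᵢ/kT) / Z = (0·2.000 + 3.22·0.3494 + 5.95·0.01464) / 2.364 = 0.51 ×10⁻²¹ J.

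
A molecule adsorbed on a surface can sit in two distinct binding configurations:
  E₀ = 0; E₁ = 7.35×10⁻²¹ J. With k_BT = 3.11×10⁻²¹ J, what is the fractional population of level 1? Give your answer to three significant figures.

Eᵢ/kT = 0, 2.3633.
Z = Σ e^(−Eᵢ/kT) = e^(−0) + e^(−2.3633) = 1.0000 + 0.094109 = 1.0941.
P₁ = e^(−E₁/kT) / Z = 0.094109/1.0941 = 0.0860.

0.0860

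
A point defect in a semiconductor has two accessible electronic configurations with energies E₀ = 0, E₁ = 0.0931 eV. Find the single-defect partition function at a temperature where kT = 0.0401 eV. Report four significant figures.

Eᵢ/kT = 0, 2.32170.
Z = Σ e^(−Eᵢ/kT) = e^(−0) + e^(−2.32170) = 1.00000 + 0.0981067 = 1.09811.

Z = 1.098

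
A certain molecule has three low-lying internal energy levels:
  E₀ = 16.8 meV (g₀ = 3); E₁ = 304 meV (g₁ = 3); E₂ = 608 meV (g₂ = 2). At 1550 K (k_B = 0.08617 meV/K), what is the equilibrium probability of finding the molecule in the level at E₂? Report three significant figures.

k_BT = 0.08617 × 1550 K = 133.56 meV.
Eᵢ/kT = 0.12579, 2.2761, 4.5523.
Z = Σ gᵢe^(−Eᵢ/kT) = 3·e^(−0.12579) + 3·e^(−2.2761) + 2·e^(−4.5523) = 2.6454 + 0.30805 + 0.021086 = 2.9745.
P₂ = g₂ e^(−E₂/kT) / Z = 0.021086/2.9745 = 0.00709.

0.00709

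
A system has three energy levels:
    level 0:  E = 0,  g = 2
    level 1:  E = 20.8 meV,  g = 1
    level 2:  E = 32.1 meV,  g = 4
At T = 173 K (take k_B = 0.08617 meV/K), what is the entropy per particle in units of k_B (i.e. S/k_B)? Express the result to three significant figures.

k_BT = 0.08617 × 173 K = 14.907 meV.
Eᵢ/kT = 0, 1.3953, 2.1534.
Z = Σ gᵢe^(−Eᵢ/kT) = 2·e^(−0) + 1·e^(−1.3953) + 4·e^(−2.1534) = 2.0000 + 0.24776 + 0.46436 = 2.7121.
⟨E⟩ = Σ EᵢPᵢ = 7.3962 meV.
S/k_B = ln Z + ⟨E⟩/kT = ln(2.7121) + 7.3962/14.907 = 0.99772 + 0.49616 = 1.49.

1.49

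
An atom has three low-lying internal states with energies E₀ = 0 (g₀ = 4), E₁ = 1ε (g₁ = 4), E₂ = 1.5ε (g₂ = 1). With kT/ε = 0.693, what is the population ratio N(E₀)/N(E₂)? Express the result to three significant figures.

n₀/n₂ = (g₀/g₂) exp[−(E₀−E₂)/kT] = (4/1) × exp(−(-1.5ε)/(0.693ε)) = (4/1) × exp(2.1645) = 34.8.

34.8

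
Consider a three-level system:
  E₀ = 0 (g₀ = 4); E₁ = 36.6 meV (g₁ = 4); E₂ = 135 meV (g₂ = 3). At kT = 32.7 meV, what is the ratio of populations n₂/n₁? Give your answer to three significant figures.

0.0370

n₂/n₁ = (g₂/g₁) exp[−(E₂−E₁)/kT] = (3/4) × exp(−(98.4 meV)/(32.7 meV)) = (3/4) × exp(-3.0092) = 0.0370.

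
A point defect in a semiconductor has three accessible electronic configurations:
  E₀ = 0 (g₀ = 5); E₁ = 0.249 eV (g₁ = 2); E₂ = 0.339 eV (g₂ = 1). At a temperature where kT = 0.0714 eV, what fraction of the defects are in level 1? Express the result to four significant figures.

Eᵢ/kT = 0, 3.48739, 4.74790.
Z = Σ gᵢe^(−Eᵢ/kT) = 5·e^(−0) + 2·e^(−3.48739) + 1·e^(−4.74790) = 5.00000 + 0.0611612 + 0.00866988 = 5.06983.
P₁ = g₁ e^(−E₁/kT) / Z = 0.0611612/5.06983 = 0.01206.

0.01206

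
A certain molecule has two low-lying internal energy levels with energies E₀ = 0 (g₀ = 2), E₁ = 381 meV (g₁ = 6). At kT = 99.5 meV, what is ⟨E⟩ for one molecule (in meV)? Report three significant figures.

Eᵢ/kT = 0, 3.8291.
Z = Σ gᵢe^(−Eᵢ/kT) = 2·e^(−0) + 6·e^(−3.8291) = 2.0000 + 0.13037 = 2.1304.
⟨E⟩ = Σ Eᵢ gᵢe^(−Eᵢ/kT) / Z = (0·2.0000 + 381·0.13037) / 2.1304 = 23.3 meV.

23.3 meV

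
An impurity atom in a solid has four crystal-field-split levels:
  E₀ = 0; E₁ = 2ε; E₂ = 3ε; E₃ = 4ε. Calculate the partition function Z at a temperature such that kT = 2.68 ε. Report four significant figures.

Eᵢ/kT = 0, 0.746269, 1.11940, 1.49254.
Z = Σ e^(−Eᵢ/kT) = e^(−0) + e^(−0.746269) + e^(−1.11940) + e^(−1.49254) = 1.00000 + 0.474132 + 0.326476 + 0.224801 = 2.02541.

Z = 2.025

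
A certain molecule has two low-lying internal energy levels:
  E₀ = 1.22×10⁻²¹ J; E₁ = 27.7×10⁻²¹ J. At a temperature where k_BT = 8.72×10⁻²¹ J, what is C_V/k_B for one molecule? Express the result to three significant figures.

0.403

Eᵢ/kT = 0.13991, 3.1766.
Z = Σ e^(−Eᵢ/kT) = e^(−0.13991) + e^(−3.1766) = 0.86944 + 0.041727 = 0.91117.
⟨E⟩ = 2.4326, ⟨E²⟩ = 36.558.
C_V/k_B = (⟨E²⟩ − ⟨E⟩²)/(kT)² = (36.558 − 5.9175)/76.038 = 0.403.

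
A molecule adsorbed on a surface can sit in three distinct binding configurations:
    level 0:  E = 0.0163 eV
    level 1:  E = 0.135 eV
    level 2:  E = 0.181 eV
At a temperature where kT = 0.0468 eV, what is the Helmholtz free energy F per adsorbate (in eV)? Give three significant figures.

0.0115 eV

Eᵢ/kT = 0.34829, 2.8846, 3.8675.
Z = Σ e^(−Eᵢ/kT) = e^(−0.34829) + e^(−2.8846) + e^(−3.8675) = 0.70589 + 0.055877 + 0.020911 = 0.78268.
F = −kT ln Z = −0.0468 × ln(0.78268) = −0.0468 × -0.24503 = 0.0115 eV.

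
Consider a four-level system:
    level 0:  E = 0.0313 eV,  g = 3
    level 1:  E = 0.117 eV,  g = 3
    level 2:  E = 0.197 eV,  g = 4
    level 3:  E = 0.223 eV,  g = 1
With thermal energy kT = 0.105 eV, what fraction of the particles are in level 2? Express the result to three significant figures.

Eᵢ/kT = 0.29810, 1.1143, 1.8762, 2.1238.
Z = Σ gᵢe^(−Eᵢ/kT) = 3·e^(−0.29810) + 3·e^(−1.1143) + 4·e^(−1.8762) + 1·e^(−2.1238) = 2.2267 + 0.98443 + 0.61268 + 0.11958 = 3.9434.
P₂ = g₂ e^(−E₂/kT) / Z = 0.61268/3.9434 = 0.155.

0.155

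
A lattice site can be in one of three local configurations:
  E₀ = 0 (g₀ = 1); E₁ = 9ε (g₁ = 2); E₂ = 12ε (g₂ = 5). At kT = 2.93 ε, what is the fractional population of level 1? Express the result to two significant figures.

0.079

Eᵢ/kT = 0, 3.072, 4.096.
Z = Σ gᵢe^(−Eᵢ/kT) = 1·e^(−0) + 2·e^(−3.072) + 5·e^(−4.096) = 1.000 + 0.09266 + 0.08320 = 1.176.
P₁ = g₁ e^(−E₁/kT) / Z = 0.09266/1.176 = 0.079.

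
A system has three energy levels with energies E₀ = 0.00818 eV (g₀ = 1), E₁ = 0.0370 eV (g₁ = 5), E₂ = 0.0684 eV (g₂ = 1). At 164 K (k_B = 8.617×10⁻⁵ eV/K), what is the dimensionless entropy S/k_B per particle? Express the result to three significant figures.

1.34

k_BT = 8.617×10⁻⁵ × 164 K = 0.014132 eV.
Eᵢ/kT = 0.57883, 2.6182, 4.8401.
Z = Σ gᵢe^(−Eᵢ/kT) = 1·e^(−0.57883) + 5·e^(−2.6182) + 1·e^(−4.8401) = 0.56055 + 0.36467 + 0.0079063 = 0.93313.
⟨E⟩ = Σ EᵢPᵢ = 0.019953 eV.
S/k_B = ln Z + ⟨E⟩/kT = ln(0.93313) + 0.019953/0.014132 = -0.069211 + 1.4119 = 1.34.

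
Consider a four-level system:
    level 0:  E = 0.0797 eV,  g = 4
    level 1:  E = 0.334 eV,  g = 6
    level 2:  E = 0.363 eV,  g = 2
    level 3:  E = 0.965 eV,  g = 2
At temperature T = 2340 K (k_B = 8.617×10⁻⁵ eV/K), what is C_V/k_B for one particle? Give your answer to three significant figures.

0.444

k_BT = 8.617×10⁻⁵ × 2340 K = 0.20164 eV.
Eᵢ/kT = 0.39526, 1.6564, 1.8002, 4.7858.
Z = Σ gᵢe^(−Eᵢ/kT) = 4·e^(−0.39526) + 6·e^(−1.6564) + 2·e^(−1.8002) + 2·e^(−4.7858) = 2.6940 + 1.1449 + 0.33053 + 0.016695 = 4.1861.
⟨E⟩ = 0.17515 eV, ⟨E²⟩ = 0.048717 eV².
C_V/k_B = (⟨E²⟩ − ⟨E⟩²)/(kT)² = (0.048717 − 0.030678)/0.040659 = 0.444.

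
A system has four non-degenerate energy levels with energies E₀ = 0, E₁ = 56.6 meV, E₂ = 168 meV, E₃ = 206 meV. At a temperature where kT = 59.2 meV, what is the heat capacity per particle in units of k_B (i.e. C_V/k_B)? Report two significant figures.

0.62

Eᵢ/kT = 0, 0.9561, 2.838, 3.480.
Z = Σ e^(−Eᵢ/kT) = e^(−0) + e^(−0.9561) + e^(−2.838) + e^(−3.480) = 1.000 + 0.3844 + 0.05854 + 0.03081 = 1.474.
⟨E⟩ = 25.74 meV, ⟨E²⟩ = 2843 meV².
C_V/k_B = (⟨E²⟩ − ⟨E⟩²)/(kT)² = (2843 − 662.5)/3505 = 0.62.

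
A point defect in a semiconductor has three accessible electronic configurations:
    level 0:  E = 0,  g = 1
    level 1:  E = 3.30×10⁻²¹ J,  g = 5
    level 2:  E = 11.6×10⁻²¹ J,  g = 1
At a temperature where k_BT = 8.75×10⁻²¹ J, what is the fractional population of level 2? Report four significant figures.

0.05658

Eᵢ/kT = 0, 0.377143, 1.32571.
Z = Σ gᵢe^(−Eᵢ/kT) = 1·e^(−0) + 5·e^(−0.377143) + 1·e^(−1.32571) = 1.00000 + 3.42909 + 0.265614 = 4.69470.
P₂ = g₂ e^(−E₂/kT) / Z = 0.265614/4.69470 = 0.05658.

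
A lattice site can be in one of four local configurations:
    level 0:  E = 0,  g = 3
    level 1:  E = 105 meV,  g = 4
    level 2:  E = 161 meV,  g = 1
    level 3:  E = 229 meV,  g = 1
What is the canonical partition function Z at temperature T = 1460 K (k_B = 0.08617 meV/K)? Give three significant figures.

k_BT = 0.08617 × 1460 K = 125.81 meV.
Eᵢ/kT = 0, 0.83459, 1.2797, 1.8202.
Z = Σ gᵢe^(−Eᵢ/kT) = 3·e^(−0) + 4·e^(−0.83459) + 1·e^(−1.2797) + 1·e^(−1.8202) = 3.0000 + 1.7362 + 0.27812 + 0.16199 = 5.1763.

Z = 5.18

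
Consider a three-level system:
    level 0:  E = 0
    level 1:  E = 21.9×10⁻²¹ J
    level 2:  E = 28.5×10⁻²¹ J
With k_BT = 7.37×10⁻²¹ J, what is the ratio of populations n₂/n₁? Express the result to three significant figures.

n₂/n₁ = exp[−(E₂−E₁)/kT] = exp(−(6.6 ×10⁻²¹ J)/(7.37 ×10⁻²¹ J)) = exp(-0.89552) = 0.408.

0.408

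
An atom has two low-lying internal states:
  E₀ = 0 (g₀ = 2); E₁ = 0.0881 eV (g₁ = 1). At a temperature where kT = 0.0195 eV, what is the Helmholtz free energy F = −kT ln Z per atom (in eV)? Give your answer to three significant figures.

Eᵢ/kT = 0, 4.5179.
Z = Σ gᵢe^(−Eᵢ/kT) = 2·e^(−0) + 1·e^(−4.5179) = 2.0000 + 0.010912 = 2.0109.
F = −kT ln Z = −0.0195 × ln(2.0109) = −0.0195 × 0.69858 = -0.0136 eV.

-0.0136 eV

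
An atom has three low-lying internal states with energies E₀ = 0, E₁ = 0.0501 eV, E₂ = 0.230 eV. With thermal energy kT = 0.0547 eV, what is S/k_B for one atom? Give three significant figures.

Eᵢ/kT = 0, 0.91590, 4.2048.
Z = Σ e^(−Eᵢ/kT) = e^(−0) + e^(−0.91590) + e^(−4.2048) = 1.0000 + 0.40016 + 0.014924 = 1.4151.
⟨E⟩ = Σ EᵢPᵢ = 0.016593 eV.
S/k_B = ln Z + ⟨E⟩/kT = ln(1.4151) + 0.016593/0.0547 = 0.34720 + 0.30335 = 0.651.

0.651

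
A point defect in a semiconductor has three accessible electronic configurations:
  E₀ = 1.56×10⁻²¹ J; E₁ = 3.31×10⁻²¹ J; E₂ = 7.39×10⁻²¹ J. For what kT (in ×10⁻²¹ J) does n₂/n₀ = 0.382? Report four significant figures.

6.058 ×10⁻²¹ J

n₂/n₀ = exp[−(E₂−E₀)/kT] = 0.382.
⇒ (E₂−E₀)/kT = ln(1/0.382) = ln(2.61780) = 0.962334.
kT = 5.83 ×10⁻²¹ J / 0.962334 = 6.058 ×10⁻²¹ J.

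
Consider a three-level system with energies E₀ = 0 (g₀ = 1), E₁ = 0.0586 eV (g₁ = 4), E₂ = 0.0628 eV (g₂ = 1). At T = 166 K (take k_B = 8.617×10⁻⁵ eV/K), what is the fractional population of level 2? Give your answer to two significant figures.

0.011

k_BT = 8.617×10⁻⁵ × 166 K = 0.01430 eV.
Eᵢ/kT = 0, 4.098, 4.392.
Z = Σ gᵢe^(−Eᵢ/kT) = 1·e^(−0) + 4·e^(−4.098) + 1·e^(−4.392) = 1.000 + 0.06642 + 0.01238 = 1.079.
P₂ = g₂ e^(−E₂/kT) / Z = 0.01238/1.079 = 0.011.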